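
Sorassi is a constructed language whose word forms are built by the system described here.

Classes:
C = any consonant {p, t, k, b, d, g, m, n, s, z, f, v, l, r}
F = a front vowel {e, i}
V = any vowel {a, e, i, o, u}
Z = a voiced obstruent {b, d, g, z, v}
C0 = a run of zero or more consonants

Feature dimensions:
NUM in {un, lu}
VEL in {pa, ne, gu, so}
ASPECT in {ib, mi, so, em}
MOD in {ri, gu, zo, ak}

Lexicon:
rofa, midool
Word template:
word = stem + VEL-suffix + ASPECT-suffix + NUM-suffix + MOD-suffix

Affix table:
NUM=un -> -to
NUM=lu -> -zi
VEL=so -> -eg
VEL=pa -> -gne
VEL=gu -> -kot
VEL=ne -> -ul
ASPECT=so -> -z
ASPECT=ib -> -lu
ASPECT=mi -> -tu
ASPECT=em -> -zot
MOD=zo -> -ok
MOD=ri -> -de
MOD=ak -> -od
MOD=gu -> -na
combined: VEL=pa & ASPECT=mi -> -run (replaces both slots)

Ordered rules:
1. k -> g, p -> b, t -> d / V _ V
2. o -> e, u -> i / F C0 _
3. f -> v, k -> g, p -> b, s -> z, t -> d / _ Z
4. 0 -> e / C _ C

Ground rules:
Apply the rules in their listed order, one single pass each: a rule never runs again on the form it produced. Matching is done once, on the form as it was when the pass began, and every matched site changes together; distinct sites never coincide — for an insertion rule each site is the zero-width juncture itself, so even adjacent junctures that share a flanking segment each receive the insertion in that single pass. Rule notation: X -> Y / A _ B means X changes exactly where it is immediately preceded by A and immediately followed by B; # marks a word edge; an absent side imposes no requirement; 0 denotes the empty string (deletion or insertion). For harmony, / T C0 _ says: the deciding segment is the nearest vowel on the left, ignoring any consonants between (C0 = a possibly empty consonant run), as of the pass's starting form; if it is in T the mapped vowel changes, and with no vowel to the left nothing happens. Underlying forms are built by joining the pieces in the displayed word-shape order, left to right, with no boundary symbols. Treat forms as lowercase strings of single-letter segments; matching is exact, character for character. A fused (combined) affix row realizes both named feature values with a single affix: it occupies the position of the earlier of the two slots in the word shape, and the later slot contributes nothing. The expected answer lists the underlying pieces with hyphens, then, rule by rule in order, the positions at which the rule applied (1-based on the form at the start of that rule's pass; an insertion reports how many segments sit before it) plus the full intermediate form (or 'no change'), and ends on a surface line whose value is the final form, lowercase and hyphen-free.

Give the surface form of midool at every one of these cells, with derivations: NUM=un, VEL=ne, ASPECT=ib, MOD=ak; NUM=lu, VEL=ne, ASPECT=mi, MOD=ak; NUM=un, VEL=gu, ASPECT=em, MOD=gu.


cell NUM=un, VEL=ne, ASPECT=ib, MOD=ak:
underlying: midool-ul-lu-to-od
1. k -> g, p -> b, t -> d / V _ V: fires at position(s) 11: midoolulludood
2. o -> e, u -> i / F C0 _: fires at position(s) 4: mideolulludood
3. f -> v, k -> g, p -> b, s -> z, t -> d / _ Z: no change
4. 0 -> e / C _ C: inserts after position(s) 8: mideoluleludood
surface: mideoluleludood

cell NUM=lu, VEL=ne, ASPECT=mi, MOD=ak:
underlying: midool-ul-tu-zi-od
1. k -> g, p -> b, t -> d / V _ V: no change
2. o -> e, u -> i / F C0 _: fires at position(s) 4, 13: mideolultuzied
3. f -> v, k -> g, p -> b, s -> z, t -> d / _ Z: no change
4. 0 -> e / C _ C: inserts after position(s) 8: mideoluletuzied
surface: mideoluletuzied

cell NUM=un, VEL=gu, ASPECT=em, MOD=gu:
underlying: midool-kot-zot-to-na
1. k -> g, p -> b, t -> d / V _ V: no change
2. o -> e, u -> i / F C0 _: fires at position(s) 4: mideolkotzottona
3. f -> v, k -> g, p -> b, s -> z, t -> d / _ Z: fires at position(s) 9: mideolkodzottona
4. 0 -> e / C _ C: inserts after position(s) 6, 9, 12: mideolekodezotetona
surface: mideolekodezotetona


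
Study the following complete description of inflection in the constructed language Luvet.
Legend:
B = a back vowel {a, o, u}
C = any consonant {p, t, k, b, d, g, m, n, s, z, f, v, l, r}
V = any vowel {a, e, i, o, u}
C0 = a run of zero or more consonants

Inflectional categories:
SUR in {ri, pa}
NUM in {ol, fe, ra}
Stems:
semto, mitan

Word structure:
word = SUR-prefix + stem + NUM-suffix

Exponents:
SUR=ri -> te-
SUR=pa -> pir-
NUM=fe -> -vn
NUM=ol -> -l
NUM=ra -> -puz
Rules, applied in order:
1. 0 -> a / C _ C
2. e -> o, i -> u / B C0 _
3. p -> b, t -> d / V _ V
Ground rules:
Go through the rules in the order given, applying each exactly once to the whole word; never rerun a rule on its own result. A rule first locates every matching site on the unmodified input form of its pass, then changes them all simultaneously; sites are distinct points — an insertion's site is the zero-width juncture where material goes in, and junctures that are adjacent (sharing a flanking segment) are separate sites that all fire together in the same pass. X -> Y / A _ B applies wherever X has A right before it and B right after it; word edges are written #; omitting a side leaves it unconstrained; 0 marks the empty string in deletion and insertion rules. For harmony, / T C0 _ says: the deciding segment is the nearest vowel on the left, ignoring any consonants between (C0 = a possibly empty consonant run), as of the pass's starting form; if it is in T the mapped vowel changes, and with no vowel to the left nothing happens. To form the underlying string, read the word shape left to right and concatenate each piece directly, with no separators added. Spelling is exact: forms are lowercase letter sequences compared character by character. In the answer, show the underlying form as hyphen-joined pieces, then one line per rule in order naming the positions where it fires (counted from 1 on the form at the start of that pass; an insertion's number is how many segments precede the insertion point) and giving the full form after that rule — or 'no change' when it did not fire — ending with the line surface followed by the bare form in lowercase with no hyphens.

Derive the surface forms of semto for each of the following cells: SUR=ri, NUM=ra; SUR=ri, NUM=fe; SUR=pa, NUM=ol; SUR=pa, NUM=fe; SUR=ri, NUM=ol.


cell SUR=ri, NUM=ra:
underlying: te-semto-puz
1. 0 -> a / C _ C: inserts after position(s) 5: tesematopuz
2. e -> o, i -> u / B C0 _: no change
3. p -> b, t -> d / V _ V: fires at position(s) 7, 9: tesemadobuz
surface: tesemadobuz

cell SUR=ri, NUM=fe:
underlying: te-semto-vn
1. 0 -> a / C _ C: inserts after position(s) 5, 8: tesematovan
2. e -> o, i -> u / B C0 _: no change
3. p -> b, t -> d / V _ V: fires at position(s) 7: tesemadovan
surface: tesemadovan

cell SUR=pa, NUM=ol:
underlying: pir-semto-l
1. 0 -> a / C _ C: inserts after position(s) 3, 6: pirasematol
2. e -> o, i -> u / B C0 _: fires at position(s) 6: pirasomatol
3. p -> b, t -> d / V _ V: fires at position(s) 9: pirasomadol
surface: pirasomadol

cell SUR=pa, NUM=fe:
underlying: pir-semto-vn
1. 0 -> a / C _ C: inserts after position(s) 3, 6, 9: pirasematovan
2. e -> o, i -> u / B C0 _: fires at position(s) 6: pirasomatovan
3. p -> b, t -> d / V _ V: fires at position(s) 9: pirasomadovan
surface: pirasomadovan

cell SUR=ri, NUM=ol:
underlying: te-semto-l
1. 0 -> a / C _ C: inserts after position(s) 5: tesematol
2. e -> o, i -> u / B C0 _: no change
3. p -> b, t -> d / V _ V: fires at position(s) 7: tesemadol
surface: tesemadol


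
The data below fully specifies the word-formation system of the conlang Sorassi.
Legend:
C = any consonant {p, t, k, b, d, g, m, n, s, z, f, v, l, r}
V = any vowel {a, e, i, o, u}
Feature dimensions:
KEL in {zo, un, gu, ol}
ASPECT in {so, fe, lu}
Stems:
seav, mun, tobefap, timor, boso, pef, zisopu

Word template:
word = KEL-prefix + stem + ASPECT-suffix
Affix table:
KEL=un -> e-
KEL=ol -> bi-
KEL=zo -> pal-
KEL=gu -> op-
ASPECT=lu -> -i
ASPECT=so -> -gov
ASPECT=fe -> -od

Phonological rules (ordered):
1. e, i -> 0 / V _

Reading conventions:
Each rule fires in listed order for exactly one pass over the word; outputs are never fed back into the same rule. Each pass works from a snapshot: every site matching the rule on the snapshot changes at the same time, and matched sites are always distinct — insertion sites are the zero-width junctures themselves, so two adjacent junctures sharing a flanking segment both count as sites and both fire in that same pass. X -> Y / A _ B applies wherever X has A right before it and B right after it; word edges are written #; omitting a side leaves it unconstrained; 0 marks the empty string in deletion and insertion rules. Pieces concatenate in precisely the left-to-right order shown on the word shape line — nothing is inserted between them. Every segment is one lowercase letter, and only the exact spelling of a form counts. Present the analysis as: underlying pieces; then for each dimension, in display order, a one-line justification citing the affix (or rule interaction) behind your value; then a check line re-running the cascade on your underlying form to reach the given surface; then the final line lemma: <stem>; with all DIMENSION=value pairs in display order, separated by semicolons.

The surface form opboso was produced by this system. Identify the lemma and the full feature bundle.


underlying: op-boso-i
KEL=gu - signalled by the affix op-
ASPECT=lu - signalled by the affix -i
check: opbosoi -> opboso
lemma: boso; KEL=gu; ASPECT=lu


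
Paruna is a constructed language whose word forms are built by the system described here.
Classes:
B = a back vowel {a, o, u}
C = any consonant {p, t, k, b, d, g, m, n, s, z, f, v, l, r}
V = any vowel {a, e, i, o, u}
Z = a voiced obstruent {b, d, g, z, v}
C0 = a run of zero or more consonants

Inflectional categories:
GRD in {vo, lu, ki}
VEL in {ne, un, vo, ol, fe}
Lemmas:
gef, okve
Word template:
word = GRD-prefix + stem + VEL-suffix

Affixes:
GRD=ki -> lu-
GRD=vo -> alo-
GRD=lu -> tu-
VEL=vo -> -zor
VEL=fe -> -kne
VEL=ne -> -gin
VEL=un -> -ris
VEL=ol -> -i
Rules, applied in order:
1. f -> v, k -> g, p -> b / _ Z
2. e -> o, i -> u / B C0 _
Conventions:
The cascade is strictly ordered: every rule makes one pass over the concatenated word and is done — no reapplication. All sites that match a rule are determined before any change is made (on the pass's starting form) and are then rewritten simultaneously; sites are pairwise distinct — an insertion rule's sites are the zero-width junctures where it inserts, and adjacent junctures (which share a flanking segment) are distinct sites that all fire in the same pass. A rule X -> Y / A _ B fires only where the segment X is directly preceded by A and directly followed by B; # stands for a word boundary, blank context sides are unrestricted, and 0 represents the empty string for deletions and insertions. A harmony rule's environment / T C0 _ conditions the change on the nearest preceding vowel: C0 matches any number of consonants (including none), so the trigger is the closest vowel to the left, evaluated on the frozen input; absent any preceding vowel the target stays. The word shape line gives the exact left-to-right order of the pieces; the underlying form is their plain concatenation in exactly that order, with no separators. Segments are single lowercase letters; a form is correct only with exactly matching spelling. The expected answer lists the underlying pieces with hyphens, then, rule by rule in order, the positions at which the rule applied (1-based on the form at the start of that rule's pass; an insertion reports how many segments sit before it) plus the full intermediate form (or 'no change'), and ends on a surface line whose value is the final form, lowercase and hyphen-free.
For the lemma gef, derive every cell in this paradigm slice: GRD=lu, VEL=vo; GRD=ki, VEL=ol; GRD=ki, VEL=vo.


cell GRD=lu, VEL=vo:
underlying: tu-gef-zor
1. f -> v, k -> g, p -> b / _ Z: fires at position(s) 5: tugevzor
2. e -> o, i -> u / B C0 _: fires at position(s) 4: tugovzor
surface: tugovzor

cell GRD=ki, VEL=ol:
underlying: lu-gef-i
1. f -> v, k -> g, p -> b / _ Z: no change
2. e -> o, i -> u / B C0 _: fires at position(s) 4: lugofi
surface: lugofi

cell GRD=ki, VEL=vo:
underlying: lu-gef-zor
1. f -> v, k -> g, p -> b / _ Z: fires at position(s) 5: lugevzor
2. e -> o, i -> u / B C0 _: fires at position(s) 4: lugovzor
surface: lugovzor


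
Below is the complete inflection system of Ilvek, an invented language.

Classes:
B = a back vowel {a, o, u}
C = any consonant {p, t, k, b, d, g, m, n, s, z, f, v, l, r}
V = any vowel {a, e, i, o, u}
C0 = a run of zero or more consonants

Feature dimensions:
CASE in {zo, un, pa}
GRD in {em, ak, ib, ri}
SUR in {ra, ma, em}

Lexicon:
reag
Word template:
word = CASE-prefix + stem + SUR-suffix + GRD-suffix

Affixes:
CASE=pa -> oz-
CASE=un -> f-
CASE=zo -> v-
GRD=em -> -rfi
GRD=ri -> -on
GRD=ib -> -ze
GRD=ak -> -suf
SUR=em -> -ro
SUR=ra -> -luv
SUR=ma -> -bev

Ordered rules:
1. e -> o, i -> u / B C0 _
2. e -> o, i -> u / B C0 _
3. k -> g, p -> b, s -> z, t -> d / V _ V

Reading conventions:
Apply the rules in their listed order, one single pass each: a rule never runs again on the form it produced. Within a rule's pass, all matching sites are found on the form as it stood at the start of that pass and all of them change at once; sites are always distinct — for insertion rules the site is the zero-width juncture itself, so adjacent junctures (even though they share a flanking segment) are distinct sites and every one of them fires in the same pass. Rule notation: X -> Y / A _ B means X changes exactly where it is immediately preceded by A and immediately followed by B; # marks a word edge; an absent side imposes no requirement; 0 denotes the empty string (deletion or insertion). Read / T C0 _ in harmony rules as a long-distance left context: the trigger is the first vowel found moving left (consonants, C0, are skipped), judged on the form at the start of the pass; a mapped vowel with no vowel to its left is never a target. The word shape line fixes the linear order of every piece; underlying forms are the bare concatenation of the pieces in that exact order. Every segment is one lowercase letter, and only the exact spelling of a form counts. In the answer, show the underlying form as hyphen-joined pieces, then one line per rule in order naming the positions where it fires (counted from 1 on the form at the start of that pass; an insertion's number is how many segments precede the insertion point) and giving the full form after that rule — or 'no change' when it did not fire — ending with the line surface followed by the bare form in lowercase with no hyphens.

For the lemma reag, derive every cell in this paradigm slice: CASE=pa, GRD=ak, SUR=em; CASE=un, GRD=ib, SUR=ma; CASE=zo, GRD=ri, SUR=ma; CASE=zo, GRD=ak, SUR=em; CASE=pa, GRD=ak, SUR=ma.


cell CASE=pa, GRD=ak, SUR=em:
underlying: oz-reag-ro-suf
1. e -> o, i -> u / B C0 _: fires at position(s) 4: ozroagrosuf
2. e -> o, i -> u / B C0 _: no change
3. k -> g, p -> b, s -> z, t -> d / V _ V: fires at position(s) 9: ozroagrozuf
surface: ozroagrozuf

cell CASE=un, GRD=ib, SUR=ma:
underlying: f-reag-bev-ze
1. e -> o, i -> u / B C0 _: fires at position(s) 7: freagbovze
2. e -> o, i -> u / B C0 _: fires at position(s) 10: freagbovzo
3. k -> g, p -> b, s -> z, t -> d / V _ V: no change
surface: freagbovzo

cell CASE=zo, GRD=ri, SUR=ma:
underlying: v-reag-bev-on
1. e -> o, i -> u / B C0 _: fires at position(s) 7: vreagbovon
2. e -> o, i -> u / B C0 _: no change
3. k -> g, p -> b, s -> z, t -> d / V _ V: no change
surface: vreagbovon

cell CASE=zo, GRD=ak, SUR=em:
underlying: v-reag-ro-suf
1. e -> o, i -> u / B C0 _: no change
2. e -> o, i -> u / B C0 _: no change
3. k -> g, p -> b, s -> z, t -> d / V _ V: fires at position(s) 8: vreagrozuf
surface: vreagrozuf

cell CASE=pa, GRD=ak, SUR=ma:
underlying: oz-reag-bev-suf
1. e -> o, i -> u / B C0 _: fires at position(s) 4, 8: ozroagbovsuf
2. e -> o, i -> u / B C0 _: no change
3. k -> g, p -> b, s -> z, t -> d / V _ V: no change
surface: ozroagbovsuf


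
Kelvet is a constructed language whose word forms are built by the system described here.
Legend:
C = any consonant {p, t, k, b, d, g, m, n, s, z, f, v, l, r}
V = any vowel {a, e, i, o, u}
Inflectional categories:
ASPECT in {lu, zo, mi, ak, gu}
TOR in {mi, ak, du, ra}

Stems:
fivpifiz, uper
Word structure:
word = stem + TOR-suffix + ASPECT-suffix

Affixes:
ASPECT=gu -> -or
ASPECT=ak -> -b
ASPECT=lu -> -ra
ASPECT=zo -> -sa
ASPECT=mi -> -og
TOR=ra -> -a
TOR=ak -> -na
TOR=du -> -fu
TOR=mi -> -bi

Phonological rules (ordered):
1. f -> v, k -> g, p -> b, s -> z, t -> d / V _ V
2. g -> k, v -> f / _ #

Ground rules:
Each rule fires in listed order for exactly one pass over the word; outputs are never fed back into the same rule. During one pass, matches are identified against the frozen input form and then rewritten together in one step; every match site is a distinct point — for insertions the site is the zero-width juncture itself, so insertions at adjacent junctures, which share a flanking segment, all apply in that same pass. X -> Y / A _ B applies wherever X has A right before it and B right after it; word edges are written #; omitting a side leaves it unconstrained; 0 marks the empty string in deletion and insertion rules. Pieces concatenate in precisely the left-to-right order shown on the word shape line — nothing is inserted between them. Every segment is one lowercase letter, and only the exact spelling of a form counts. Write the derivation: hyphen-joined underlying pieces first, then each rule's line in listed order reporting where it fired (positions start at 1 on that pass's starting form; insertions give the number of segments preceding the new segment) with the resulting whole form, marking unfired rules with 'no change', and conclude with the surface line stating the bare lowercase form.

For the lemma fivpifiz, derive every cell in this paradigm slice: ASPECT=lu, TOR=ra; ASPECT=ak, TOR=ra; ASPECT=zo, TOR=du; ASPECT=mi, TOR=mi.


cell ASPECT=lu, TOR=ra:
underlying: fivpifiz-a-ra
1. f -> v, k -> g, p -> b, s -> z, t -> d / V _ V: fires at position(s) 6: fivpivizara
2. g -> k, v -> f / _ #: no change
surface: fivpivizara

cell ASPECT=ak, TOR=ra:
underlying: fivpifiz-a-b
1. f -> v, k -> g, p -> b, s -> z, t -> d / V _ V: fires at position(s) 6: fivpivizab
2. g -> k, v -> f / _ #: no change
surface: fivpivizab

cell ASPECT=zo, TOR=du:
underlying: fivpifiz-fu-sa
1. f -> v, k -> g, p -> b, s -> z, t -> d / V _ V: fires at position(s) 6, 11: fivpivizfuza
2. g -> k, v -> f / _ #: no change
surface: fivpivizfuza

cell ASPECT=mi, TOR=mi:
underlying: fivpifiz-bi-og
1. f -> v, k -> g, p -> b, s -> z, t -> d / V _ V: fires at position(s) 6: fivpivizbiog
2. g -> k, v -> f / _ #: fires at position(s) 12: fivpivizbiok
surface: fivpivizbiok


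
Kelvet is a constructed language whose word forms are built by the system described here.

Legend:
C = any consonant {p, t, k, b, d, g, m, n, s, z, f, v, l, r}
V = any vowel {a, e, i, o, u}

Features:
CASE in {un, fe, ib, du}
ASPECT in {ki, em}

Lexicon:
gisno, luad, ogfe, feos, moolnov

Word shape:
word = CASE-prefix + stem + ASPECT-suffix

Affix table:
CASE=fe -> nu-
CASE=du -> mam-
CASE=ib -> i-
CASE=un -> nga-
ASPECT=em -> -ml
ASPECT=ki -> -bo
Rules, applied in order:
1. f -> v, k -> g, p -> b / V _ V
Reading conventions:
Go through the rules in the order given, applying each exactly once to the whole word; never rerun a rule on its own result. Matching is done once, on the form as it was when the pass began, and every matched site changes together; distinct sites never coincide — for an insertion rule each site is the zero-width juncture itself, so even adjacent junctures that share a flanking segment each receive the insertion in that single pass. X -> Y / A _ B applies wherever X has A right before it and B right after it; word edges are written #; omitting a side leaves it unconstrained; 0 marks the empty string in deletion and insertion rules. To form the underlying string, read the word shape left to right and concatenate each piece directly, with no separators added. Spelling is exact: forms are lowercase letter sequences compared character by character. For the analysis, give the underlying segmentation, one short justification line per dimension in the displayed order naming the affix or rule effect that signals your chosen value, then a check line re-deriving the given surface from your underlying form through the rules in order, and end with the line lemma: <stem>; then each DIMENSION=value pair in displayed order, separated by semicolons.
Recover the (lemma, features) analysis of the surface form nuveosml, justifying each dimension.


underlying: nu-feos-ml
CASE=fe - signalled by the affix nu-
ASPECT=em - signalled by the affix -ml
check: nufeosml -> nuveosml
lemma: feos; CASE=fe; ASPECT=em


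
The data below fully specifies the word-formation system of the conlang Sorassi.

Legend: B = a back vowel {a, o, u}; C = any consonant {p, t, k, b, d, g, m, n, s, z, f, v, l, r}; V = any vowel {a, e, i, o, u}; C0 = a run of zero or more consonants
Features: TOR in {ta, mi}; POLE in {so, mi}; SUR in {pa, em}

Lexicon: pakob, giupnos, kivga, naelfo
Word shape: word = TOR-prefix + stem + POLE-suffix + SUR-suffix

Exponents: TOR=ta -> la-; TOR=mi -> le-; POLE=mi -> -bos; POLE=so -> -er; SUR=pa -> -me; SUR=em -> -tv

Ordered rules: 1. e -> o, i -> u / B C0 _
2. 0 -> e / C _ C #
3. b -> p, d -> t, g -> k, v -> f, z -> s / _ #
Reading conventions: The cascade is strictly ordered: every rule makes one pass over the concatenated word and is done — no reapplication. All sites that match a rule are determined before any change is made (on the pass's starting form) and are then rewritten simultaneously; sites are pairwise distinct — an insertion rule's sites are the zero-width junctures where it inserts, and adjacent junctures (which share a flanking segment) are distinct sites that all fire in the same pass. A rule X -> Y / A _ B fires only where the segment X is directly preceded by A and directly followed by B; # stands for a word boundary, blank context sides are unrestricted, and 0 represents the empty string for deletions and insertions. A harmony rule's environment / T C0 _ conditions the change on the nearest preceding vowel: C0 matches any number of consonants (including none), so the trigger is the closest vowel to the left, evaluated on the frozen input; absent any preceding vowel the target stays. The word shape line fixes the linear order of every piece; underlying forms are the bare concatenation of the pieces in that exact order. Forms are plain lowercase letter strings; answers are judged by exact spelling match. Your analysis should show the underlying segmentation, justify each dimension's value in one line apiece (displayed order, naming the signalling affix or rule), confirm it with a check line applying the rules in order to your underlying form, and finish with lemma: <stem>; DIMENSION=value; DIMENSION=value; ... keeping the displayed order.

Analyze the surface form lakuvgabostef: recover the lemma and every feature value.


underlying: la-kivga-bos-tv
TOR=ta - signalled by the affix la-
POLE=mi - signalled by the affix -bos
SUR=em - signalled by the affix -tv
check: lakivgabostv -> lakuvgabostv -> lakuvgabostev -> lakuvgabostef
lemma: kivga; TOR=ta; POLE=mi; SUR=em


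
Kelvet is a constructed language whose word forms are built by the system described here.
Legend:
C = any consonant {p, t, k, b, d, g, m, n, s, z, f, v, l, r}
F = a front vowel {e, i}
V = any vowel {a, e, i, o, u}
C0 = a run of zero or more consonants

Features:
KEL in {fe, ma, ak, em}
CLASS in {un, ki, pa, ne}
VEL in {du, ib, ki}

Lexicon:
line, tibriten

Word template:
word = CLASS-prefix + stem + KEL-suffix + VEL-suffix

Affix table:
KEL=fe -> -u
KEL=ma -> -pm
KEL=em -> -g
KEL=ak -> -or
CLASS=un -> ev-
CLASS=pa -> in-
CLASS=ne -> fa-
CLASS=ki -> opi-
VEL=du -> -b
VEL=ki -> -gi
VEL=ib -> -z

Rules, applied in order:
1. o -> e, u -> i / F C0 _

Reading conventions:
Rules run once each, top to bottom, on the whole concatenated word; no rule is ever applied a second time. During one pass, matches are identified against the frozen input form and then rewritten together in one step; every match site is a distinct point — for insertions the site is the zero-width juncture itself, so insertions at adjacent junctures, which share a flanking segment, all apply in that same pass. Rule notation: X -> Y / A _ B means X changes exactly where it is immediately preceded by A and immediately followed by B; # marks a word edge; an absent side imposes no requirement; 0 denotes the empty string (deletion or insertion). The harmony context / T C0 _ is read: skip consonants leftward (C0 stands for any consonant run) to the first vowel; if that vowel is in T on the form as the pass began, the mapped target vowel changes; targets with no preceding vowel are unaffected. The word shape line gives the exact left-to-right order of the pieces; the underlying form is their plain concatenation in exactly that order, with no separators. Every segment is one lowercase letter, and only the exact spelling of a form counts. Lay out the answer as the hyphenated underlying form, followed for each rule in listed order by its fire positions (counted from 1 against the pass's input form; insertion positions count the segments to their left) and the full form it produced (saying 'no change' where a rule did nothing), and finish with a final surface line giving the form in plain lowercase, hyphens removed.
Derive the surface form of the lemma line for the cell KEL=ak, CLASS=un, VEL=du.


underlying: ev-line-or-b
1. o -> e, u -> i / F C0 _: fires at position(s) 7: evlineerb
surface: evlineerb


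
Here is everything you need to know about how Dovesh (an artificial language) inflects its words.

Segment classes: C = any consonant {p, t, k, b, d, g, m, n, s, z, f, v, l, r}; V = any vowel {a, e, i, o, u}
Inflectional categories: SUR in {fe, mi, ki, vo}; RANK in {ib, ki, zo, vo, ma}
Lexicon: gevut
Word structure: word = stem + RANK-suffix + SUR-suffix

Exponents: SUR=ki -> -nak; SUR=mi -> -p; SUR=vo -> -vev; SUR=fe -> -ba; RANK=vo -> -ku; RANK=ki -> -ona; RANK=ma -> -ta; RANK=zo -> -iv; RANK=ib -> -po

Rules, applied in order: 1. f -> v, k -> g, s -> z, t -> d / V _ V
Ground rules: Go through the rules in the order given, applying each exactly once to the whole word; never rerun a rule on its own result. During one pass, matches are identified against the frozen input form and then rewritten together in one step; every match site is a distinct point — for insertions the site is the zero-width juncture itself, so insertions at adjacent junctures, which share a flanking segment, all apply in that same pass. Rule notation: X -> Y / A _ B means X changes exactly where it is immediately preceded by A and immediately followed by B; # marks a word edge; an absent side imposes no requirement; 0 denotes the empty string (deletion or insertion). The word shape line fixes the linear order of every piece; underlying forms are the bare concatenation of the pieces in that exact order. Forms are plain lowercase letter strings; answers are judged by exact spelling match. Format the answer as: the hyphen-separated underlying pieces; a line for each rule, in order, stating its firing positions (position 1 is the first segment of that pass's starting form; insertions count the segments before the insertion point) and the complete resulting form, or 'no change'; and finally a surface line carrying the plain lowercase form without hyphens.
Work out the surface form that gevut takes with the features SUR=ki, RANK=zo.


underlying: gevut-iv-nak
1. f -> v, k -> g, s -> z, t -> d / V _ V: fires at position(s) 5: gevudivnak
surface: gevudivnak


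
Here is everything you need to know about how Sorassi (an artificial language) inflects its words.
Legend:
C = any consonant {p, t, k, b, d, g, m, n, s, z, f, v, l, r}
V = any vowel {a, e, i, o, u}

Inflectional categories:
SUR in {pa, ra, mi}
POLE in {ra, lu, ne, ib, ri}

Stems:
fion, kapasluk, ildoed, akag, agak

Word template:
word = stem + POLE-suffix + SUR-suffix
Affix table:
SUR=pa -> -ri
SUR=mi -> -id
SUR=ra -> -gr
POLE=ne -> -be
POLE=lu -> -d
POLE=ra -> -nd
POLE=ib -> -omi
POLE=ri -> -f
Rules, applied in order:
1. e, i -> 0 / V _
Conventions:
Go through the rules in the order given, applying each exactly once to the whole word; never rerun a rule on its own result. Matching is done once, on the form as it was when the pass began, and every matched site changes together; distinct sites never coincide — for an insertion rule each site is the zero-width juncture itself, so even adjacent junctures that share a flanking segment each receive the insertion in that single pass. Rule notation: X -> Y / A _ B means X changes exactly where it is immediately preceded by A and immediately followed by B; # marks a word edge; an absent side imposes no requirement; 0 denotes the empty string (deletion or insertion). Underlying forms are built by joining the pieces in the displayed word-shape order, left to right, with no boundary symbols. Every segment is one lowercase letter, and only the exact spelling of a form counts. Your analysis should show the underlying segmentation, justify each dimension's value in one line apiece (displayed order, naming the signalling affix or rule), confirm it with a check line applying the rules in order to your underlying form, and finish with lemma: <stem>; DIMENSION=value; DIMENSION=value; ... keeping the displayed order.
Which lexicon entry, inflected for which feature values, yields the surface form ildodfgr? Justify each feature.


underlying: ildoed-f-gr
SUR=ra - signalled by the affix -gr
POLE=ri - signalled by the affix -f
check: ildoedfgr -> ildodfgr
lemma: ildoed; SUR=ra; POLE=ri


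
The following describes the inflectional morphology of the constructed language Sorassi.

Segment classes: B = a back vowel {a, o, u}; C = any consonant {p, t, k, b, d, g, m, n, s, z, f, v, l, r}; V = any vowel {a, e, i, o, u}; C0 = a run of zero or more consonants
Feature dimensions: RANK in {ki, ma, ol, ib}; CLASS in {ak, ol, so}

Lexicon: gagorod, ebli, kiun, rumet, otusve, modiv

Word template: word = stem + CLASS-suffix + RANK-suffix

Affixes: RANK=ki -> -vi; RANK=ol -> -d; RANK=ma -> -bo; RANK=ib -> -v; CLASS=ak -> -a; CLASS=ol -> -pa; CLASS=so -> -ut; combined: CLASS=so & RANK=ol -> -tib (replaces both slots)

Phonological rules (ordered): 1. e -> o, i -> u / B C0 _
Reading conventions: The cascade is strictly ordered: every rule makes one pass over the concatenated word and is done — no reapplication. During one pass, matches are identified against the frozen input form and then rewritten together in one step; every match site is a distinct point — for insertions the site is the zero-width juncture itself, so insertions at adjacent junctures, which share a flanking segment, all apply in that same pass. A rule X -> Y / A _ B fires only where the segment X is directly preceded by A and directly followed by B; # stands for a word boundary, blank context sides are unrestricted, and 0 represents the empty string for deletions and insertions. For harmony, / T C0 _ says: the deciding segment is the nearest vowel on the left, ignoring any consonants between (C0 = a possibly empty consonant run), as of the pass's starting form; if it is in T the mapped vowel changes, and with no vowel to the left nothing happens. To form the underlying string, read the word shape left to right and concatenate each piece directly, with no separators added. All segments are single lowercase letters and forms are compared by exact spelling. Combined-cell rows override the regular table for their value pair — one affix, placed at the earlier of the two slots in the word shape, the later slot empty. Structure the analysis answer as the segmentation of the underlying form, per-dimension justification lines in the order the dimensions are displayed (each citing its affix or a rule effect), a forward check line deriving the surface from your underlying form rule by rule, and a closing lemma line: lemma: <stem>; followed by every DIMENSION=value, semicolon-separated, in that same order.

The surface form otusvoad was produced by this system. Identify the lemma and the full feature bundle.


underlying: otusve-a-d
RANK=ol - signalled by the affix -d
CLASS=ak - signalled by the affix -a
check: otusvead -> otusvoad
lemma: otusve; RANK=ol; CLASS=ak


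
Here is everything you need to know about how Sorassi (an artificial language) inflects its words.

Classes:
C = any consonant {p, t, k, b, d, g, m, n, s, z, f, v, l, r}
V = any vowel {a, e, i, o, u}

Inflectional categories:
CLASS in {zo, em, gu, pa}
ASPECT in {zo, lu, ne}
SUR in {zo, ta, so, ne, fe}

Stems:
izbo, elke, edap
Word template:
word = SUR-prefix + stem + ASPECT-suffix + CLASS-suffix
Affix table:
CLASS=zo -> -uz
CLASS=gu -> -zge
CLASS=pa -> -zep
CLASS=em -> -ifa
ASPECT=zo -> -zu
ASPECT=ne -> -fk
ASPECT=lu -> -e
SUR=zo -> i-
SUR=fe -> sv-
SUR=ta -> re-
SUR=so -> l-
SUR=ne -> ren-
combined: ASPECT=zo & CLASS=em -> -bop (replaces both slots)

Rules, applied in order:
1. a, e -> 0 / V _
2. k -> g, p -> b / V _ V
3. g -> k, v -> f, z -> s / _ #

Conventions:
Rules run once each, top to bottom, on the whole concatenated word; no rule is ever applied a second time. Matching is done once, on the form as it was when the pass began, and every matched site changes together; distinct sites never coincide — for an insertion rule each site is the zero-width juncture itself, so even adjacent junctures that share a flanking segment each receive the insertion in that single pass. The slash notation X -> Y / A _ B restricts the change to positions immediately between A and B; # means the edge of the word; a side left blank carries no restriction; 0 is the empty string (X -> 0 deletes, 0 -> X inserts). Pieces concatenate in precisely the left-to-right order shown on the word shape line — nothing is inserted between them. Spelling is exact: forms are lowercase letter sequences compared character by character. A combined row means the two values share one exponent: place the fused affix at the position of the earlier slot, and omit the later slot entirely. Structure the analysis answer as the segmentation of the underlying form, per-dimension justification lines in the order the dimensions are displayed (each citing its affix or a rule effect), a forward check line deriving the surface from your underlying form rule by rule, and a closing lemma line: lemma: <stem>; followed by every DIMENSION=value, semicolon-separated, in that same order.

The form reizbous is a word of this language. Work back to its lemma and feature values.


underlying: re-izbo-e-uz
CLASS=zo - signalled by the affix -uz
ASPECT=lu - signalled by the affix -e
SUR=ta - signalled by the affix re-
check: reizboeuz -> reizbouz -> reizbouz -> reizbous
lemma: izbo; CLASS=zo; ASPECT=lu; SUR=ta


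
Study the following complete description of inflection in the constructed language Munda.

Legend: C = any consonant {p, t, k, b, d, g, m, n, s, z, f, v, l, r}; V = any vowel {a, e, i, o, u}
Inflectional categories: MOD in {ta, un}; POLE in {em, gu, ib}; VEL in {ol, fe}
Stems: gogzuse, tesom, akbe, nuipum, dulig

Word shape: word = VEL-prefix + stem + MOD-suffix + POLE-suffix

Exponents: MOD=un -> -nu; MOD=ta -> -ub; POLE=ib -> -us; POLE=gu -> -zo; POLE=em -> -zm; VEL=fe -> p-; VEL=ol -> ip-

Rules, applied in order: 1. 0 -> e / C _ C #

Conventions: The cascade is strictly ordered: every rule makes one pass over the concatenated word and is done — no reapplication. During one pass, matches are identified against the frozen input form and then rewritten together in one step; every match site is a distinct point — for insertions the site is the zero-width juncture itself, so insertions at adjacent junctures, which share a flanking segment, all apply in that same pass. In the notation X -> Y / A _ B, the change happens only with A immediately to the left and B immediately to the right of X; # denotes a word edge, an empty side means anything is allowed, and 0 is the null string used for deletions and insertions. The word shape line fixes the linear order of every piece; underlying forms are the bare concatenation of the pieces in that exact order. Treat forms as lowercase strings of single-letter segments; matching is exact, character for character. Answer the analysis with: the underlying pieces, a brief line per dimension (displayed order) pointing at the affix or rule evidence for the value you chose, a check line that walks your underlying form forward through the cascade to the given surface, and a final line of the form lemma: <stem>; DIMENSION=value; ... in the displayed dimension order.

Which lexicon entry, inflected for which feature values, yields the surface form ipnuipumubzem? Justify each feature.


underlying: ip-nuipum-ub-zm
MOD=ta - signalled by the affix -ub
POLE=em - signalled by the affix -zm
VEL=ol - signalled by the affix ip-
check: ipnuipumubzm -> ipnuipumubzem
lemma: nuipum; MOD=ta; POLE=em; VEL=ol


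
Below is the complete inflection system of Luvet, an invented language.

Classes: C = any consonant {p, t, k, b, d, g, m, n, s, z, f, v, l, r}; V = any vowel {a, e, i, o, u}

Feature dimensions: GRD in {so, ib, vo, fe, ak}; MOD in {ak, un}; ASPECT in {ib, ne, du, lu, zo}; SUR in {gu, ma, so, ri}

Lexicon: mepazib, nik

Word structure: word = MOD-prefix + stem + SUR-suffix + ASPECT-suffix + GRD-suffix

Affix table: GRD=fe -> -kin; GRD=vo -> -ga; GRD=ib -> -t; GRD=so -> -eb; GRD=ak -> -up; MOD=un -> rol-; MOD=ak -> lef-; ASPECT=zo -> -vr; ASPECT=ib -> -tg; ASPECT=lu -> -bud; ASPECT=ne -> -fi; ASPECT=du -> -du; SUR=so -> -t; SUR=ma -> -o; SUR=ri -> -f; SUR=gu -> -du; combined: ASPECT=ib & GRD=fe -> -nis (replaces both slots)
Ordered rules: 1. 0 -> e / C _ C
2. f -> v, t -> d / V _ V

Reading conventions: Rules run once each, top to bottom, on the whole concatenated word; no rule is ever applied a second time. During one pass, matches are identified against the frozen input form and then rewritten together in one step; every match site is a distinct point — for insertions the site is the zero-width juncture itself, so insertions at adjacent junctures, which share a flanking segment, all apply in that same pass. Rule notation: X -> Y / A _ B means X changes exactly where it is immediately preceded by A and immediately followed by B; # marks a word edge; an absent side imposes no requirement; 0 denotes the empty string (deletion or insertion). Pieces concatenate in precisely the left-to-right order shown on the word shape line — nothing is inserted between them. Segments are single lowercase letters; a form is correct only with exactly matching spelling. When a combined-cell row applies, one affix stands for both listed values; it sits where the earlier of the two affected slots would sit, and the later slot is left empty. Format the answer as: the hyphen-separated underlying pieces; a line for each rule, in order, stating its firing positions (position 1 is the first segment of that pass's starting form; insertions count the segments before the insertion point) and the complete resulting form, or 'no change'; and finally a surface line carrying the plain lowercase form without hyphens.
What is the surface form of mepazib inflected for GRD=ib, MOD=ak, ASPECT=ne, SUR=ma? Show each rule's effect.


underlying: lef-mepazib-o-fi-t
1. 0 -> e / C _ C: inserts after position(s) 3: lefemepazibofit
2. f -> v, t -> d / V _ V: fires at position(s) 3, 13: levemepazibovit
surface: levemepazibovit


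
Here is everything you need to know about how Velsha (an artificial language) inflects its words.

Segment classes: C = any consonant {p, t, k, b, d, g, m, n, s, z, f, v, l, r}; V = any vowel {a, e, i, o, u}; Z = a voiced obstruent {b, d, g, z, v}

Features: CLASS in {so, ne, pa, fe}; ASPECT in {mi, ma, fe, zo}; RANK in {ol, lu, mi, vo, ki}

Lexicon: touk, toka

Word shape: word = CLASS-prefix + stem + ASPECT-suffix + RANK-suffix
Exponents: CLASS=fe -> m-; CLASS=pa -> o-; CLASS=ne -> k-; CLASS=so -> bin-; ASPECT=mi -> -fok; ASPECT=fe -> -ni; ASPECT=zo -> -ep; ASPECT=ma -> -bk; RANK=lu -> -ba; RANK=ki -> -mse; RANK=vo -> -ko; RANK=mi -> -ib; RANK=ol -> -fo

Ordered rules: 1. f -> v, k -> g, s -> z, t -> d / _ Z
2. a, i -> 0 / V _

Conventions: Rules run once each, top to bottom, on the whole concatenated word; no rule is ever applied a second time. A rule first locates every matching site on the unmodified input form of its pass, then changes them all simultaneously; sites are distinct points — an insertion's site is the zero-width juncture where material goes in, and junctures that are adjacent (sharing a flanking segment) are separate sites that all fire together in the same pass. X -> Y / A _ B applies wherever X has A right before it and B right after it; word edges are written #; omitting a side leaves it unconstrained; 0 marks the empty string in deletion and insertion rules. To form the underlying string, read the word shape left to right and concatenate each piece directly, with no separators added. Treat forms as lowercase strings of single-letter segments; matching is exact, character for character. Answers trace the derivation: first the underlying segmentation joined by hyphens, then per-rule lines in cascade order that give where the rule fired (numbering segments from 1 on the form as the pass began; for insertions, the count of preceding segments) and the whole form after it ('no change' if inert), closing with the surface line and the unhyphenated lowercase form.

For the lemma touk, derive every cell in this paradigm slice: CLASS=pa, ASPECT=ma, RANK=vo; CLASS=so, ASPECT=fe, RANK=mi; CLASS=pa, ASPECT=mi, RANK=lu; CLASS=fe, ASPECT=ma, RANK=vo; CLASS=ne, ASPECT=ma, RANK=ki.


cell CLASS=pa, ASPECT=ma, RANK=vo:
underlying: o-touk-bk-ko
1. f -> v, k -> g, s -> z, t -> d / _ Z: fires at position(s) 5: otougbkko
2. a, i -> 0 / V _: no change
surface: otougbkko

cell CLASS=so, ASPECT=fe, RANK=mi:
underlying: bin-touk-ni-ib
1. f -> v, k -> g, s -> z, t -> d / _ Z: no change
2. a, i -> 0 / V _: fires at position(s) 10: bintouknib
surface: bintouknib

cell CLASS=pa, ASPECT=mi, RANK=lu:
underlying: o-touk-fok-ba
1. f -> v, k -> g, s -> z, t -> d / _ Z: fires at position(s) 8: otoukfogba
2. a, i -> 0 / V _: no change
surface: otoukfogba

cell CLASS=fe, ASPECT=ma, RANK=vo:
underlying: m-touk-bk-ko
1. f -> v, k -> g, s -> z, t -> d / _ Z: fires at position(s) 5: mtougbkko
2. a, i -> 0 / V _: no change
surface: mtougbkko

cell CLASS=ne, ASPECT=ma, RANK=ki:
underlying: k-touk-bk-mse
1. f -> v, k -> g, s -> z, t -> d / _ Z: fires at position(s) 5: ktougbkmse
2. a, i -> 0 / V _: no change
surface: ktougbkmse
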